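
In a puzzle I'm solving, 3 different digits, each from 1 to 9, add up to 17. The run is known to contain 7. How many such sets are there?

3 distinct digits from 1–9 sum between 6 and 24.
Keeping only sets containing 7.
Enumerating: {1,7,9}, {2,7,8}, {4,6,7}.

3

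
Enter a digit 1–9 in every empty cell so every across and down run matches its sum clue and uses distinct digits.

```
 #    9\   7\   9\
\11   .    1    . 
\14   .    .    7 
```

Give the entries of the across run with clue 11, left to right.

R1C3 = 9 − 7 = 2 completes the 9 down.
R2C2 = 7 − 1 = 6 completes the 7 down.
R1C1 = 11 − 3 = 8 completes the 11 across.
R2C1 = 14 − 13 = 1 completes the 14 across.

8 1 2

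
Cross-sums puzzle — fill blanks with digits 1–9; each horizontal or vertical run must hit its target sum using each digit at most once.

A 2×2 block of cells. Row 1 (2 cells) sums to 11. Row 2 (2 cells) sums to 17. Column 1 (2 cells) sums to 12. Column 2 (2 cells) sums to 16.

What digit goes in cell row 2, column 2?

9

17 in 2 cells must be {8,9}; 16 in 2 cells must be {7,9}.
The 17 across and the 16 down share only 9, so (2,2) = 9.
(1,2) = 16 − 9 = 7 completes the 16 down.
(2,1) = 17 − 9 = 8 completes the 17 across.
(1,1) = 11 − 7 = 4 completes the 11 across.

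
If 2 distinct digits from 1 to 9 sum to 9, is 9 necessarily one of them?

No

Counterexample: {1,8} sums to 9 without using 9.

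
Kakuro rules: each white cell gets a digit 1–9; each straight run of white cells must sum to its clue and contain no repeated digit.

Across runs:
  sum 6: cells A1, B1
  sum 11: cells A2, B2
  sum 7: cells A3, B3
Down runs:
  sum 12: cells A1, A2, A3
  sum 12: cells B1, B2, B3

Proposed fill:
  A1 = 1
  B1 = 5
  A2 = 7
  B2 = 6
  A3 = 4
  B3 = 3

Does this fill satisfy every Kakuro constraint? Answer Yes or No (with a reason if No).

No — the across run A2–B2 sums to 13, not 11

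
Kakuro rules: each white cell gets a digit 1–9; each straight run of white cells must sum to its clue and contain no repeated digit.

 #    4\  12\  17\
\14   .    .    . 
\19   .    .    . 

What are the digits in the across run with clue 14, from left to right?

1, 5, 8

4 in 2 cells must be {1,3}; 17 in 2 cells must be {8,9}.
The 19 across and the 4 down share only 3, so R2C1 = 3.
Given what's placed, R2C3 must be 9 to fit the 19 across and 17 down.
R1C1 = 4 − 3 = 1 completes the 4 down.
R1C3 = 17 − 9 = 8 completes the 17 down.
R2C2 = 19 − 12 = 7 completes the 19 across.
R1C2 = 14 − 9 = 5 completes the 14 across.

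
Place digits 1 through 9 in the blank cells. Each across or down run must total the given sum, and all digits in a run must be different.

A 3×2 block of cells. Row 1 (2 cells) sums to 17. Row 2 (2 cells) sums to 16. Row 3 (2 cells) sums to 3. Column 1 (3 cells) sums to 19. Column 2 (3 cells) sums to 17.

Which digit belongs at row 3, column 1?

17 in 2 cells must be {8,9}; 16 in 2 cells must be {7,9}; 3 in 2 cells must be {1,2}.
The 3 across and the 19 down share only 2, so (3,1) = 2.
(3,2) = 3 − 2 = 1 completes the 3 across.
Given what's placed, (1,2) must be 9 to fit the 17 across and 17 down.
(2,1) = 9: the only remaining digit allowed by both the 16 across and the 19 down.
(2,2) = 16 − 9 = 7 completes the 16 across.
(1,1) = 17 − 9 = 8 completes the 17 across.

2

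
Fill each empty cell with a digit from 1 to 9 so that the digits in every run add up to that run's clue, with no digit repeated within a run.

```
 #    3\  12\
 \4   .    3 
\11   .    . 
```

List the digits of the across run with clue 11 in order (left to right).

2 9

4 in 2 cells must be {1,3}; 3 in 2 cells must be {1,2}.
R1C1 = 4 − 3 = 1 completes the 4 across.
R2C1 = 3 − 1 = 2 completes the 3 down.
R2C2 = 11 − 2 = 9 completes the 11 across.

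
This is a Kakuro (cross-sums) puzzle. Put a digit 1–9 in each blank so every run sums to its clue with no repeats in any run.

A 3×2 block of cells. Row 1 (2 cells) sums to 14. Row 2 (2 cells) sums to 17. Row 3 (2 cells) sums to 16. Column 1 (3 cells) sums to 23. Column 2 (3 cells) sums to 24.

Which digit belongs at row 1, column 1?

6

17 in 2 cells must be {8,9}; 16 in 2 cells must be {7,9}; 23 in 3 cells must be {6,8,9}.
The 16 across and the 23 down share only 9, so (3,1) = 9.
(3,2) = 16 − 9 = 7 completes the 16 across.
Given what's placed, (2,1) must be 8 to fit the 17 across and 23 down.
(2,2) = 17 − 8 = 9 completes the 17 across.
(1,1) = 23 − 17 = 6 completes the 23 down.
(1,2) = 14 − 6 = 8 completes the 14 across.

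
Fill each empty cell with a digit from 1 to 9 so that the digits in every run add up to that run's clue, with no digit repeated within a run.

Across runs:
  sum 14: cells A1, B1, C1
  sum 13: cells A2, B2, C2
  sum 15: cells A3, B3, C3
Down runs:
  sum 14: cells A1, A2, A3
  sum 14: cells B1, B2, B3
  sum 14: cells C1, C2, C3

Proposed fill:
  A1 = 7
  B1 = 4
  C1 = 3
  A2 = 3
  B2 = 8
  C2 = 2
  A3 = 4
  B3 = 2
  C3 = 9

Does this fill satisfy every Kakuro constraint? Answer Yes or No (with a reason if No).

Yes

Across: 7+4+3=14; 3+8+2=13; 4+2+9=15. Down: 7+3+4=14; 4+8+2=14; 3+2+9=14. No digit repeats within any run.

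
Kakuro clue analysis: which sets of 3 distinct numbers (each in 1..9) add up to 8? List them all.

3 distinct digits from 1–9 sum between 6 and 24.

{1,2,5}; {1,3,4}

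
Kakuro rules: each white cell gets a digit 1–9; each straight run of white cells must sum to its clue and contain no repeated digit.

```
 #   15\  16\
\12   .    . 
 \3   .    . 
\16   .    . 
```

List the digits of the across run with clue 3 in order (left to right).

2 1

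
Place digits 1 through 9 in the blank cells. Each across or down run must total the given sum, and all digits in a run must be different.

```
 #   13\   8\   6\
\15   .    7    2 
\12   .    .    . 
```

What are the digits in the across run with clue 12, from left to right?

R1C1 = 15 − 9 = 6 completes the 15 across.
R2C1 = 13 − 6 = 7 completes the 13 down.
R2C2 = 8 − 7 = 1 completes the 8 down.
R2C3 = 12 − 8 = 4 completes the 12 across.

7 1 4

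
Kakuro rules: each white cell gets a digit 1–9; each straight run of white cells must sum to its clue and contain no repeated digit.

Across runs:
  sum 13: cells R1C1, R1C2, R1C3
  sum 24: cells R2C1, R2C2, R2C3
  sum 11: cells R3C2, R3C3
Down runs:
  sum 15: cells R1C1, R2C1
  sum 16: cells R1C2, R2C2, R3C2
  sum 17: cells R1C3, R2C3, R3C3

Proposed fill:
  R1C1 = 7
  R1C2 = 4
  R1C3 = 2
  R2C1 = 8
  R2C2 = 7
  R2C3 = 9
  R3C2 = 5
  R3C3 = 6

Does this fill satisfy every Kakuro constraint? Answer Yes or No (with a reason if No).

Across: 7+4+2=13; 8+7+9=24; 5+6=11. Down: 7+8=15; 4+7+5=16; 2+9+6=17. No digit repeats within any run.

Yes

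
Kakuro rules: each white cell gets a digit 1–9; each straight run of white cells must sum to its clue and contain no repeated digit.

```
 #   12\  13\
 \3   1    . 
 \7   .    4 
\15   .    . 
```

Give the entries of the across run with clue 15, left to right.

8 7

3 in 2 cells must be {1,2}.
R1C2 = 3 − 1 = 2 completes the 3 across.
R2C1 = 7 − 4 = 3 completes the 7 across.
R3C1 = 12 − 4 = 8 completes the 12 down.
R3C2 = 15 − 8 = 7 completes the 15 across.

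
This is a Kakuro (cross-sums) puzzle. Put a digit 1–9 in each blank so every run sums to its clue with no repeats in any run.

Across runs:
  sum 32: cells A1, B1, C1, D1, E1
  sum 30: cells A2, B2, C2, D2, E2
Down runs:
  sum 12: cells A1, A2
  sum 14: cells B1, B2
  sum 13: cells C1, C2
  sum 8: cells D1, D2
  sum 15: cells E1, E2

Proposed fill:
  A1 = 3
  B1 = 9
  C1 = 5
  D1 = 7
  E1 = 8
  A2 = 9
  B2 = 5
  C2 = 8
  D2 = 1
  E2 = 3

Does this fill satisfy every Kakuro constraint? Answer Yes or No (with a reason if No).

No — the across run A2–E2 sums to 26, not 30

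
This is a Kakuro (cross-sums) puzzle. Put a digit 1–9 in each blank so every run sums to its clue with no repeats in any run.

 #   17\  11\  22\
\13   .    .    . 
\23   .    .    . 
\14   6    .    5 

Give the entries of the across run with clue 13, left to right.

3 2 8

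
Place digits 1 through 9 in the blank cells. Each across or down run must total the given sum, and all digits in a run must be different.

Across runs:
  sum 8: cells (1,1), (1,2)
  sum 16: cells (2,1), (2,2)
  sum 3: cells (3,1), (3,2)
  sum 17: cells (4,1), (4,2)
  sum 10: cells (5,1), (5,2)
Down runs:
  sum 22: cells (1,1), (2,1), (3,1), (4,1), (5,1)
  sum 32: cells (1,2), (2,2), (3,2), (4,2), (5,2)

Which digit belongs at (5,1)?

3

16 in 2 cells must be {7,9}; 3 in 2 cells must be {1,2}; 17 in 2 cells must be {8,9}.
Only 2 fits (3,2) under both its across sum 3 and down sum 32.
(3,1) = 3 − 2 = 1 completes the 3 across.
Nothing is forced directly, so branch on (1,2), whose candidates are 6 or 7. If (1,2) = 7: then (1,1) would have to be in {1} for the 8 across but in {2,3,4,5,6,7,8,9} for the 22 down — contradiction. So (1,2) = 6.
(1,1) = 8 − 6 = 2 completes the 8 across.
No cell is forced outright now. (2,1) can only be 7 or 9 (the digits allowed by both its 16 across and its 22 down). If (2,1) = 9: that forces (2,2) = 7, after which (4,1) would have to be in {8,9} for the 17 across but in {3,4,6,7} for the 22 down — contradiction. So (2,1) = 7.
(2,2) = 16 − 7 = 9 completes the 16 across.
Given what's placed, (4,2) must be 8 to fit the 17 across and 32 down.
(5,2) = 32 − 25 = 7 completes the 32 down.
(4,1) = 17 − 8 = 9 completes the 17 across.
(5,1) = 10 − 7 = 3 completes the 10 across.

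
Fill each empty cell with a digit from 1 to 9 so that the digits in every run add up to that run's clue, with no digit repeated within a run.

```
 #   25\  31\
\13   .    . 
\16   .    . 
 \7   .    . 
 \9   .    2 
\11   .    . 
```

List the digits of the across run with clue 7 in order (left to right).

16 in 2 cells must be {7,9}.
R3C2 = 5: the only remaining digit allowed by both the 7 across and the 31 down.
R4C1 = 9 − 2 = 7 completes the 9 across.
R2C1 = 9: the only remaining digit allowed by both the 16 across and the 25 down.
R2C2 = 16 − 9 = 7 completes the 16 across.
R3C1 = 7 − 5 = 2 completes the 7 across.

2 5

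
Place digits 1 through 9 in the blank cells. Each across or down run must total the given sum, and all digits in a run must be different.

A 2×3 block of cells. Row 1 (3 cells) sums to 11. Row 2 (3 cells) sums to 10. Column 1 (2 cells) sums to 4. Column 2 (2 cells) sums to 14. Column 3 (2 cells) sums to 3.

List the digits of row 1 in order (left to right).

4 in 2 cells must be {1,3}; 3 in 2 cells must be {1,2}.
Nothing is forced directly, so branch on (2,2), whose candidates are 5 or 6. If (2,2) = 5: then (1,2) would have to be in {1,2,3,4,5,6,7,8} for the 11 across but in {9} for the 14 down — contradiction. So (2,2) = 6.
(1,2) = 14 − 6 = 8 completes the 14 down.
Given what's placed, (2,3) must be 1 to fit the 10 across and 3 down.
(1,1) = 1: the only remaining digit allowed by both the 11 across and the 4 down.
(1,3) = 11 − 9 = 2 completes the 11 across.
(2,1) = 10 − 7 = 3 completes the 10 across.

1, 8, 2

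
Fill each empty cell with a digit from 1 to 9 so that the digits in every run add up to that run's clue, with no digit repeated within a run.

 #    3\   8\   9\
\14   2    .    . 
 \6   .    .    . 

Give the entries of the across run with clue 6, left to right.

6 in 3 cells must be {1,2,3}; 3 in 2 cells must be {1,2}.
R2C1 = 3 − 2 = 1 completes the 3 down.
Nothing is forced directly, so branch on R2C2, whose candidates are 2 or 3. If R2C2 = 2: then R1C2 would have to be in {3,4,5,7,8,9} for the 14 across but in {6} for the 8 down — contradiction. So R2C2 = 3.
R1C2 = 8 − 3 = 5 completes the 8 down.
R1C3 = 14 − 7 = 7 completes the 14 across.
R2C3 = 6 − 4 = 2 completes the 6 across.

1 3 2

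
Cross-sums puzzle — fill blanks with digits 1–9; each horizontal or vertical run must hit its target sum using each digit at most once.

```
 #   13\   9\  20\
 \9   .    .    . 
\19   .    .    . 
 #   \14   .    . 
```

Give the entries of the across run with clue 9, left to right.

5, 1, 3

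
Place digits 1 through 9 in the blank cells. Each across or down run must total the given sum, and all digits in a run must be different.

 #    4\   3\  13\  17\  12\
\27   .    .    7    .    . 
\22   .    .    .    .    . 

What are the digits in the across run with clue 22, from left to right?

4 in 2 cells must be {1,3}; 3 in 2 cells must be {1,2}; 17 in 2 cells must be {8,9}.
R2C3 = 13 − 7 = 6 completes the 13 down.
No cell is forced outright now. R1C2 can only be 1 or 2 (the digits allowed by both its 27 across and its 3 down). If R1C2 = 1: then R1C1 would have to be in {2,4,5,6,8,9} for the 27 across but in {1,3} for the 4 down — contradiction. So R1C2 = 2.
R2C2 = 3 − 2 = 1 completes the 3 down.
Given what's placed, R2C1 must be 3 to fit the 22 across and 4 down.
R2C4 = 8: the only remaining digit allowed by both the 22 across and the 17 down.
R2C5 = 22 − 18 = 4 completes the 22 across.

3 1 6 8 4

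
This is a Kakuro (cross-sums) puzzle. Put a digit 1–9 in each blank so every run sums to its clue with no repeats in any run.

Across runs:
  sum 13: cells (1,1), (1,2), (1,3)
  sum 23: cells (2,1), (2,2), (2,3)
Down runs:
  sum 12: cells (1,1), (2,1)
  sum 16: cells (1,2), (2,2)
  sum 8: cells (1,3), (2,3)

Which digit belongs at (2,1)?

8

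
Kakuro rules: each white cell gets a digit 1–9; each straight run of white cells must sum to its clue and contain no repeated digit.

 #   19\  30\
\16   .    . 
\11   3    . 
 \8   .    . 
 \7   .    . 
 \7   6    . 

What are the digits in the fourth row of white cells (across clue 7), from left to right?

2 5

16 in 2 cells must be {7,9}.
Given what's placed, R1C1 must be 7 to fit the 16 across and 19 down.
R1C2 = 16 − 7 = 9 completes the 16 across.
R2C2 = 11 − 3 = 8 completes the 11 across.
R5C2 = 7 − 6 = 1 completes the 7 across.
R4C2 = 5: the only remaining digit allowed by both the 7 across and the 30 down.
R3C2 = 30 − 23 = 7 completes the 30 down.
R4C1 = 7 − 5 = 2 completes the 7 across.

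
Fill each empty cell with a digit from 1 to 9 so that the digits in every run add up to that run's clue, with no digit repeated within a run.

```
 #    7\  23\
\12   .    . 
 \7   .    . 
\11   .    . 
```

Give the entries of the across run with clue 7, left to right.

1 6

7 in 3 cells must be {1,2,4}; 23 in 3 cells must be {6,8,9}.
The 12 across and the 7 down share only 4, so R1C1 = 4.
R1C2 = 12 − 4 = 8 completes the 12 across.
Given what's placed, R2C2 must be 6 to fit the 7 across and 23 down.
R3C1 = 2: the only remaining digit allowed by both the 11 across and the 7 down.
R3C2 = 11 − 2 = 9 completes the 11 across.
R2C1 = 7 − 6 = 1 completes the 7 across.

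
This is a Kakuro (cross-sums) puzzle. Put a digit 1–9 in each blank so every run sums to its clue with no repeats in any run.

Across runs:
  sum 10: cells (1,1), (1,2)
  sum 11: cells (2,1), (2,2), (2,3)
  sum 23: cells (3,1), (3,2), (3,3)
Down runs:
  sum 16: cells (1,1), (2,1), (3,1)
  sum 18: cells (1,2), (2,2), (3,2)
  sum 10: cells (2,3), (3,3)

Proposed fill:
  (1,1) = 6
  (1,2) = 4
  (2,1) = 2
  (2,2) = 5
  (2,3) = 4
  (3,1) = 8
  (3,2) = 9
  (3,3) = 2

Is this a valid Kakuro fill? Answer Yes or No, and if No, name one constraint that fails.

No — the down run (2,3)–(3,3) sums to 6, not 10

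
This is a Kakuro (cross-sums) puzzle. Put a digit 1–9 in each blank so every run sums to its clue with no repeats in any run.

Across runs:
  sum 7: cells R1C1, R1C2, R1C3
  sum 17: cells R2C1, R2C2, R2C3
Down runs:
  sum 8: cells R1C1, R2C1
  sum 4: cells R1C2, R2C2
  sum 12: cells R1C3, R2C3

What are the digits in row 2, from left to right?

6 3 8

7 in 3 cells must be {1,2,4}; 4 in 2 cells must be {1,3}.
The 7 across and the 4 down share only 1, so R1C2 = 1.
Given what's placed, R1C3 must be 4 to fit the 7 across and 12 down.
R2C2 = 4 − 1 = 3 completes the 4 down.
R2C3 = 12 − 4 = 8 completes the 12 down.
R1C1 = 7 − 5 = 2 completes the 7 across.
R2C1 = 17 − 11 = 6 completes the 17 across.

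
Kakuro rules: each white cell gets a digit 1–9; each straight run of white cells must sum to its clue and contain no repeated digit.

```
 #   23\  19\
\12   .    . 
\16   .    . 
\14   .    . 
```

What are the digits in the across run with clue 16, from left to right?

9 7

16 in 2 cells must be {7,9}; 23 in 3 cells must be {6,8,9}.
The 16 across and the 23 down share only 9, so R2C1 = 9.
R2C2 = 16 − 9 = 7 completes the 16 across.
Given what's placed, R1C1 must be 8 to fit the 12 across and 23 down.
R1C2 = 12 − 8 = 4 completes the 12 across.
R3C1 = 23 − 17 = 6 completes the 23 down.
R3C2 = 14 − 6 = 8 completes the 14 across.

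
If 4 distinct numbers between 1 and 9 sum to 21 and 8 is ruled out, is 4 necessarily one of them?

Counterexample: {1,5,6,9} sums to 21 under that restriction without using 4.

No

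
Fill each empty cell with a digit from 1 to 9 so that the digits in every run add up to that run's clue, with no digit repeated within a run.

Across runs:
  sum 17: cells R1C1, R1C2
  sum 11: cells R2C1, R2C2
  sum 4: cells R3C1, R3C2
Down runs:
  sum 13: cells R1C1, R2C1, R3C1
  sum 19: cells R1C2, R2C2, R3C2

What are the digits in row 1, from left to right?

17 in 2 cells must be {8,9}; 4 in 2 cells must be {1,3}.
The 4 across and the 19 down share only 3, so R3C2 = 3.
Given what's placed, R1C2 must be 9 to fit the 17 across and 19 down.
R2C2 = 19 − 12 = 7 completes the 19 down.
R3C1 = 4 − 3 = 1 completes the 4 across.
R1C1 = 17 − 9 = 8 completes the 17 across.
R2C1 = 11 − 7 = 4 completes the 11 across.

8 9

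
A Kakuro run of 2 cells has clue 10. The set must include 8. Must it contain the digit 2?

The only way to make 10 from 2 distinct digits under that restriction is {2,8}, which contains 2.

Yes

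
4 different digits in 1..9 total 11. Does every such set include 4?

No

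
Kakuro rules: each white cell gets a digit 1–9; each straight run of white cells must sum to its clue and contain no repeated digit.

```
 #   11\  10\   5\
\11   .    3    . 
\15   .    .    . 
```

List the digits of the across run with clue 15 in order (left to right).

5 7 3

R2C2 = 10 − 3 = 7 completes the 10 down.
No cell is forced outright now. R2C3 can only be 2 or 3 (the digits allowed by both its 15 across and its 5 down). If R2C3 = 2: then R1C3 would have to be in {1,2,6,7} for the 11 across but in {3} for the 5 down — contradiction. So R2C3 = 3.
R1C3 = 5 − 3 = 2 completes the 5 down.
R2C1 = 15 − 10 = 5 completes the 15 across.
R1C1 = 11 − 5 = 6 completes the 11 across.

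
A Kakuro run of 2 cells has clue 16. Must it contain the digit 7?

Yes

The only way to make 16 from 2 distinct digits is {7,9}, which contains 7.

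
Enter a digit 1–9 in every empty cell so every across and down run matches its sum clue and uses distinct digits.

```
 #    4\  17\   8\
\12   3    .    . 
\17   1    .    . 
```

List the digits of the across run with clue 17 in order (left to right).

4 in 2 cells must be {1,3}; 17 in 2 cells must be {8,9}.
R1C2 = 8: the only remaining digit allowed by both the 12 across and the 17 down.
R1C3 = 12 − 11 = 1 completes the 12 across.
R2C2 = 17 − 8 = 9 completes the 17 down.
R2C3 = 17 − 10 = 7 completes the 17 across.

1 9 7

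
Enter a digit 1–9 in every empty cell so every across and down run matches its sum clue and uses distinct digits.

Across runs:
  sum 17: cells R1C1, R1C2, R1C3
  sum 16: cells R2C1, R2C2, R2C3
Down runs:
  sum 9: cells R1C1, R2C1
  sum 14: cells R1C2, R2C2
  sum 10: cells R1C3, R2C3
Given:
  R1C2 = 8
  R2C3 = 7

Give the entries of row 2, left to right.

3, 6, 7

R1C3 = 10 − 7 = 3 completes the 10 down.
R2C2 = 14 − 8 = 6 completes the 14 down.
R1C1 = 17 − 11 = 6 completes the 17 across.
R2C1 = 16 − 13 = 3 completes the 16 across.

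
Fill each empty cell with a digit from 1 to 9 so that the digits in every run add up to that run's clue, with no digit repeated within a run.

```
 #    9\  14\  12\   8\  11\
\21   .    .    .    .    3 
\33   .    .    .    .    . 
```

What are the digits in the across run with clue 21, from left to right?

4 5 8 1 3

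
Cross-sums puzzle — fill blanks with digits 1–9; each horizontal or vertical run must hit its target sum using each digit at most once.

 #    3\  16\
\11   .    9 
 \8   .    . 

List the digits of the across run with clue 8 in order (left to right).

3 in 2 cells must be {1,2}; 16 in 2 cells must be {7,9}.
R1C1 = 11 − 9 = 2 completes the 11 across.
R2C1 = 3 − 2 = 1 completes the 3 down.
R2C2 = 8 − 1 = 7 completes the 8 across.

1 7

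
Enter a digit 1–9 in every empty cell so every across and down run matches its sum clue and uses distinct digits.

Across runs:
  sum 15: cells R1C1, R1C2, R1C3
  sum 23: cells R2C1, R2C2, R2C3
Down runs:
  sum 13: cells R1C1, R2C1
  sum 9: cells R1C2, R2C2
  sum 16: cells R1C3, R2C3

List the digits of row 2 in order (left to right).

8, 6, 9

23 in 3 cells must be {6,8,9}; 16 in 2 cells must be {7,9}.
The 23 across and the 16 down share only 9, so R2C3 = 9.
R1C3 = 16 − 9 = 7 completes the 16 down.
Nothing is forced directly, so branch on R2C1, whose candidates are 6 or 8. If R2C1 = 6: then R1C1 would have to be in {2,3,5,6} for the 15 across but in {7} for the 13 down — contradiction. So R2C1 = 8.
R1C1 = 13 − 8 = 5 completes the 13 down.
R1C2 = 15 − 12 = 3 completes the 15 across.
R2C2 = 23 − 17 = 6 completes the 23 across.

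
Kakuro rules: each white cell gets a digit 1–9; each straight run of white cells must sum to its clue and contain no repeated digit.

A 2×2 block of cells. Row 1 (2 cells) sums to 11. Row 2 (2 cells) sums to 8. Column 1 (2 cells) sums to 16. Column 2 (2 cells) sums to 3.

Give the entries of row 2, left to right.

16 in 2 cells must be {7,9}; 3 in 2 cells must be {1,2}.
The 11 across and the 3 down share only 2, so (1,2) = 2.
The 8 across and the 16 down share only 7, so (2,1) = 7.
(2,2) = 8 − 7 = 1 completes the 8 across.
(1,1) = 11 − 2 = 9 completes the 11 across.

7 1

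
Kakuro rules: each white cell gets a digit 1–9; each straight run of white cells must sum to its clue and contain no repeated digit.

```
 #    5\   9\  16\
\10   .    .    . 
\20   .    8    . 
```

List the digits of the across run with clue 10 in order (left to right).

2 1 7

16 in 2 cells must be {7,9}.
R1C2 = 9 − 8 = 1 completes the 9 down.
R1C3 = 7: the only remaining digit allowed by both the 10 across and the 16 down.
Given what's placed, R2C1 must be 3 to fit the 20 across and 5 down.
R2C3 = 20 − 11 = 9 completes the 20 across.
R1C1 = 10 − 8 = 2 completes the 10 across.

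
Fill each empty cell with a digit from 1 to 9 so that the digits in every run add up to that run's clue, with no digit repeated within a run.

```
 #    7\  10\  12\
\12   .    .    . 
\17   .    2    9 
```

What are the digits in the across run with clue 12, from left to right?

R1C2 = 10 − 2 = 8 completes the 10 down.
R1C3 = 12 − 9 = 3 completes the 12 down.
R2C1 = 17 − 11 = 6 completes the 17 across.
R1C1 = 12 − 11 = 1 completes the 12 across.

1, 8, 3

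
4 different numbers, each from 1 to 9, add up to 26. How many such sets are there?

4 distinct digits from 1–9 sum between 10 and 30.
Enumerating: {2,7,8,9}, {3,6,8,9}, {4,5,8,9}, {4,6,7,9}, {5,6,7,8}.

5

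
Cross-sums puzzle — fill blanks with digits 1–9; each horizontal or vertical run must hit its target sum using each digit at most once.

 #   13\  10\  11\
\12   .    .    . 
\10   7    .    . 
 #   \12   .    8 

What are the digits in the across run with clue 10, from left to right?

7, 1, 2

R1C1 = 13 − 7 = 6 completes the 13 down.
R3C2 = 12 − 8 = 4 completes the 12 across.
R2C2 = 1: the only remaining digit allowed by both the 10 across and the 10 down.
R2C3 = 10 − 8 = 2 completes the 10 across.
R1C2 = 10 − 5 = 5 completes the 10 down.
R1C3 = 12 − 11 = 1 completes the 12 across.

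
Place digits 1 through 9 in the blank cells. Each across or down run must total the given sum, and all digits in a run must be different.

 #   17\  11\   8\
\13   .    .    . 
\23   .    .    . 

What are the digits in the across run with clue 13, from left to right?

8, 3, 2

23 in 3 cells must be {6,8,9}; 17 in 2 cells must be {8,9}.
The 23 across and the 8 down share only 6, so R2C3 = 6.
R1C3 = 8 − 6 = 2 completes the 8 down.
Given what's placed, R1C1 must be 8 to fit the 13 across and 17 down.
R1C2 = 13 − 10 = 3 completes the 13 across.
R2C1 = 17 − 8 = 9 completes the 17 down.
R2C2 = 23 − 15 = 8 completes the 23 across.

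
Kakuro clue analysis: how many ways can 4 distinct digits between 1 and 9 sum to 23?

9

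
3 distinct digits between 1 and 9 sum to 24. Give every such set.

{7,8,9}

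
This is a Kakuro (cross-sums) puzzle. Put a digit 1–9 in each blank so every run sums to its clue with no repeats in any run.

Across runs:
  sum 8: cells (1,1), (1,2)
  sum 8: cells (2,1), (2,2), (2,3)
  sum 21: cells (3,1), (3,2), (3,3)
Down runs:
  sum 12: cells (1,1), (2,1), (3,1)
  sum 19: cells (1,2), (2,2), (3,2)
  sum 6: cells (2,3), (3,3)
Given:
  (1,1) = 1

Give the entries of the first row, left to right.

(1,2) = 8 − 1 = 7 completes the 8 across.
No cell is forced outright now. (3,3) can only be 4 or 5 (the digits allowed by both its 21 across and its 6 down). If (3,3) = 4: that forces (2,3) = 2, (2,1) = 5, after which (2,2) would have to be in {1} for the 8 across but in {3,4,8,9} for the 19 down — contradiction. So (3,3) = 5.
(2,3) = 6 − 5 = 1 completes the 6 down.
(3,2) = 9: the only remaining digit allowed by both the 21 across and the 19 down.
(2,2) = 19 − 16 = 3 completes the 19 down.
(3,1) = 21 − 14 = 7 completes the 21 across.
(2,1) = 8 − 4 = 4 completes the 8 across.

1, 7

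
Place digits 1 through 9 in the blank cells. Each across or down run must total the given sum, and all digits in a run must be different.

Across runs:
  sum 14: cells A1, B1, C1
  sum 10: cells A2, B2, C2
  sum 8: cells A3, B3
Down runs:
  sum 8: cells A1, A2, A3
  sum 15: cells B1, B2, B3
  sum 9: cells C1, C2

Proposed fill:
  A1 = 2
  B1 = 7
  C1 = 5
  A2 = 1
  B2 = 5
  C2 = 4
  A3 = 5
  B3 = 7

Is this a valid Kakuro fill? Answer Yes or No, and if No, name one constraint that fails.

No — the across run A3–B3 sums to 12, not 8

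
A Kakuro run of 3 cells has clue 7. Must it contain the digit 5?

No

The only way to make 7 from 3 distinct digits is {1,2,4}, which does not contain 5.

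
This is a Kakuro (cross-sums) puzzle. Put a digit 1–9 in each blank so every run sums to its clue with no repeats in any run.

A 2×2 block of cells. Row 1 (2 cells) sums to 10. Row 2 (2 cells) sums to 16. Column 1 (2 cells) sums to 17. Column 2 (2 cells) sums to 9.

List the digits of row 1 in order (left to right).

8, 2

16 in 2 cells must be {7,9}; 17 in 2 cells must be {8,9}.
The 16 across and the 17 down share only 9, so (2,1) = 9.
(2,2) = 16 − 9 = 7 completes the 16 across.
(1,1) = 17 − 9 = 8 completes the 17 down.
(1,2) = 10 − 8 = 2 completes the 10 across.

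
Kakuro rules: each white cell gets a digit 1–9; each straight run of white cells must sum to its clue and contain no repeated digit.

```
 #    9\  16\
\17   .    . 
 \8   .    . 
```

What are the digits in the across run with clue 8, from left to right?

1 7

17 in 2 cells must be {8,9}; 16 in 2 cells must be {7,9}.
The 17 across and the 9 down share only 8, so R1C1 = 8.
R1C2 = 17 − 8 = 9 completes the 17 across.
R2C1 = 9 − 8 = 1 completes the 9 down.
R2C2 = 8 − 1 = 7 completes the 8 across.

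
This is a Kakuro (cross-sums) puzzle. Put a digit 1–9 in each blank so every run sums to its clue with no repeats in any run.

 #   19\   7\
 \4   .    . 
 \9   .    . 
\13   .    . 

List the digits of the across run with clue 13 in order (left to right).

4 in 2 cells must be {1,3}; 7 in 3 cells must be {1,2,4}.
The 4 across and the 19 down share only 3, so R1C1 = 3.
R1C2 = 4 − 3 = 1 completes the 4 across.
Given what's placed, R2C1 must be 7 to fit the 9 across and 19 down.
R2C2 = 9 − 7 = 2 completes the 9 across.
R3C1 = 19 − 10 = 9 completes the 19 down.
R3C2 = 13 − 9 = 4 completes the 13 across.

9 4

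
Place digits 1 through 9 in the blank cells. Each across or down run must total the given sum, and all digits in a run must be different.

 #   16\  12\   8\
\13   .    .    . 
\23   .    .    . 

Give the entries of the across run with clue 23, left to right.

23 in 3 cells must be {6,8,9}; 16 in 2 cells must be {7,9}.
The 23 across and the 16 down share only 9, so R2C1 = 9.
Given what's placed, R2C2 must be 8 to fit the 23 across and 12 down.
R2C3 = 23 − 17 = 6 completes the 23 across.
R1C1 = 16 − 9 = 7 completes the 16 down.
R1C2 = 12 − 8 = 4 completes the 12 down.
R1C3 = 13 − 11 = 2 completes the 13 across.

9 8 6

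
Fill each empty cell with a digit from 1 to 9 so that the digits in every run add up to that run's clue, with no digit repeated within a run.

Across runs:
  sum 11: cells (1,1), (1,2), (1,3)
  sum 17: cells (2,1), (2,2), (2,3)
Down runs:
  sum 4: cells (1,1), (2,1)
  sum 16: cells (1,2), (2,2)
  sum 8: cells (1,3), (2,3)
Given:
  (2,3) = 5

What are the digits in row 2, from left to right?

4 in 2 cells must be {1,3}; 16 in 2 cells must be {7,9}.
(1,2) = 7: only digit in both the 11-across and 16-down candidate sets.
(1,3) = 8 − 5 = 3 completes the 8 down.
Given what's placed, (2,1) must be 3 to fit the 17 across and 4 down.
(2,2) = 17 − 8 = 9 completes the 17 across.
(1,1) = 11 − 10 = 1 completes the 11 across.

3, 9, 5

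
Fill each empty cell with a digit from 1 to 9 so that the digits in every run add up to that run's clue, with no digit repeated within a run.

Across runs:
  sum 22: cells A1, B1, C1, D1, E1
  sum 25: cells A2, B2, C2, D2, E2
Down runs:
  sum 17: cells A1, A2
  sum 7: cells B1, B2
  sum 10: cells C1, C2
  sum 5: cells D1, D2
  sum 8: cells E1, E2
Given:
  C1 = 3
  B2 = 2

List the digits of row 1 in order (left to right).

8 5 3 4 2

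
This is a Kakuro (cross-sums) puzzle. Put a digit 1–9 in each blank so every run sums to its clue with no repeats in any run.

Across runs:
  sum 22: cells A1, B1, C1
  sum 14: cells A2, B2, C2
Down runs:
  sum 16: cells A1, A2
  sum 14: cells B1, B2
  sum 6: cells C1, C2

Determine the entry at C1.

5

16 in 2 cells must be {7,9}.
The 22 across and the 6 down share only 5, so C1 = 5.
C2 = 6 − 5 = 1 completes the 6 down.
Given what's placed, A1 must be 9 to fit the 22 across and 16 down.
B1 = 22 − 14 = 8 completes the 22 across.
A2 = 16 − 9 = 7 completes the 16 down.
B2 = 14 − 8 = 6 completes the 14 across.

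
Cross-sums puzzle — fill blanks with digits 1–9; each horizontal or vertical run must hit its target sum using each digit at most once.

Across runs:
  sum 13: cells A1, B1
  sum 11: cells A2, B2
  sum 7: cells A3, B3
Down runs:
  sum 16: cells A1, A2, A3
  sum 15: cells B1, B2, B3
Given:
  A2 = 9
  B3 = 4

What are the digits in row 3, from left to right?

3, 4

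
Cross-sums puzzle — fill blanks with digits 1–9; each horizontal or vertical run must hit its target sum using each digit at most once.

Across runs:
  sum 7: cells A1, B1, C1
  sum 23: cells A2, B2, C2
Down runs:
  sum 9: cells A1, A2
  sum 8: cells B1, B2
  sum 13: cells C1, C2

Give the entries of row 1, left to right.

1, 2, 4

7 in 3 cells must be {1,2,4}; 23 in 3 cells must be {6,8,9}.
The 7 across and the 13 down share only 4, so C1 = 4.
The 23 across and the 8 down share only 6, so B2 = 6.
C2 = 13 − 4 = 9 completes the 13 down.
B1 = 8 − 6 = 2 completes the 8 down.
A2 = 23 − 15 = 8 completes the 23 across.
A1 = 7 − 6 = 1 completes the 7 across.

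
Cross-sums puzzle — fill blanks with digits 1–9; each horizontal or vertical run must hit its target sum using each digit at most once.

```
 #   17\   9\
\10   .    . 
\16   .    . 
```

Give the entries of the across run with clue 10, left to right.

8 2

16 in 2 cells must be {7,9}; 17 in 2 cells must be {8,9}.
The 16 across and the 17 down share only 9, so R2C1 = 9.
R2C2 = 16 − 9 = 7 completes the 16 across.
R1C1 = 17 − 9 = 8 completes the 17 down.
R1C2 = 10 − 8 = 2 completes the 10 across.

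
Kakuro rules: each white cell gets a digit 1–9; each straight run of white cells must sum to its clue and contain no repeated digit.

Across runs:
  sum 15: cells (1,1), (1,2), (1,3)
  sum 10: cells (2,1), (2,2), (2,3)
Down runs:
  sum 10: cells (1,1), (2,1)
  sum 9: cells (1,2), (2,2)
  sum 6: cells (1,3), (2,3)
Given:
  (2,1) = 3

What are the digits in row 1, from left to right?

(1,1) = 10 − 3 = 7 completes the 10 down.
Nothing is forced directly, so branch on (1,3), whose candidates are 2 or 5. If (1,3) = 2: that forces (1,2) = 6, after which (2,2) would have to be in {1,2,5,6} for the 10 across but in {3} for the 9 down — contradiction. So (1,3) = 5.
(1,2) = 15 − 12 = 3 completes the 15 across.
(2,2) = 9 − 3 = 6 completes the 9 down.
(2,3) = 10 − 9 = 1 completes the 10 across.

7, 3, 5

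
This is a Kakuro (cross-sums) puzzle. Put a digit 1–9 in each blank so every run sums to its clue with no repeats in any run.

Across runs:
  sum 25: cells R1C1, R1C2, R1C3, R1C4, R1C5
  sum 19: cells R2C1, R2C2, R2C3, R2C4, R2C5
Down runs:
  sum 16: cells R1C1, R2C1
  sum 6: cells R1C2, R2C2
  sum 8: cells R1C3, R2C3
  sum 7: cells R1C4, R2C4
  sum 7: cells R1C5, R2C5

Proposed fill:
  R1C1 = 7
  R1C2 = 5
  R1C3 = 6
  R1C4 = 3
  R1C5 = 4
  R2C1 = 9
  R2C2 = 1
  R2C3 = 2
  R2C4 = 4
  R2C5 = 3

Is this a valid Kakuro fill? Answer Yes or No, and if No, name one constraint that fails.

Yes

Across: 7+5+6+3+4=25; 9+1+2+4+3=19. Down: 7+9=16; 5+1=6; 6+2=8; 3+4=7; 4+3=7. No digit repeats within any run.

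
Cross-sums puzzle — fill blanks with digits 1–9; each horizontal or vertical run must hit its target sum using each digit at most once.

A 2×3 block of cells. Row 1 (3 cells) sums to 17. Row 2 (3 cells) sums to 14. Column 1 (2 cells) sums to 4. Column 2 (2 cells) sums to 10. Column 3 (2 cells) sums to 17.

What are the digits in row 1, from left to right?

4 in 2 cells must be {1,3}; 17 in 2 cells must be {8,9}.
Nothing is forced directly, so branch on (1,1), whose candidates are 1 or 3. If (1,1) = 1: that forces (1,3) = 9, (2,1) = 3, after which (2,3) would have to be in {2,4,5,6,7,9} for the 14 across but in {8} for the 17 down — contradiction. So (1,1) = 3.
(2,1) = 4 − 3 = 1 completes the 4 down.
Nothing is forced directly, so branch on (1,3), whose candidates are 8 or 9. If (1,3) = 9: then (1,2) would have to be in {5} for the 17 across but in {1,2,3,4,6,7,8,9} for the 10 down — contradiction. So (1,3) = 8.
(1,2) = 17 − 11 = 6 completes the 17 across.
(2,2) = 10 − 6 = 4 completes the 10 down.
(2,3) = 14 − 5 = 9 completes the 14 across.

3 6 8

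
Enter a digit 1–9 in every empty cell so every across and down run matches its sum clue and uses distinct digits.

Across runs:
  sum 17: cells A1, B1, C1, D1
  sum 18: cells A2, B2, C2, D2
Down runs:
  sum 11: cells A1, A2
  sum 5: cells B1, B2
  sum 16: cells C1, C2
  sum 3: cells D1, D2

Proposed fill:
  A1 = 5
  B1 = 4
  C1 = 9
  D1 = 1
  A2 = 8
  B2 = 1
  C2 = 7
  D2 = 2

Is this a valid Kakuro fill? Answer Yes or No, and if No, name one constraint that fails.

No — the down run A1–A2 sums to 13, not 11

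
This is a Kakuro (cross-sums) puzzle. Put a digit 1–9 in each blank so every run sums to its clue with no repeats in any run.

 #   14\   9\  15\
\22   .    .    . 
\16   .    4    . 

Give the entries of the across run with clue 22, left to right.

9 5 8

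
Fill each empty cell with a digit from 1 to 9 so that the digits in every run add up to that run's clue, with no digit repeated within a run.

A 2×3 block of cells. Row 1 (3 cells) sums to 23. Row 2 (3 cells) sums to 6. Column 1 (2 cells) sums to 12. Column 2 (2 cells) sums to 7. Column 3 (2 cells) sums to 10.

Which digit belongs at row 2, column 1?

3

23 in 3 cells must be {6,8,9}; 6 in 3 cells must be {1,2,3}.
The 23 across and the 7 down share only 6, so (1,2) = 6.
The 6 across and the 12 down share only 3, so (2,1) = 3.
(2,2) = 7 − 6 = 1 completes the 7 down.
(2,3) = 6 − 4 = 2 completes the 6 across.
(1,1) = 12 − 3 = 9 completes the 12 down.
(1,3) = 23 − 15 = 8 completes the 23 across.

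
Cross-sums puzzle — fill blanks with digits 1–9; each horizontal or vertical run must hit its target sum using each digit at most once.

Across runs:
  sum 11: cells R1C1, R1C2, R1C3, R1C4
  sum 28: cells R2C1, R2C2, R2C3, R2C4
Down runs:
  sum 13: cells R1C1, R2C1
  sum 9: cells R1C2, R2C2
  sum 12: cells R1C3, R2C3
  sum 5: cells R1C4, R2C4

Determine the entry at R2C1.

11 in 4 cells must be {1,2,3,5}.
Only 5 fits R1C1 under both its across sum 11 and down sum 13.
Given what's placed, R1C3 must be 3 to fit the 11 across and 12 down.
R2C1 = 13 − 5 = 8 completes the 13 down.

8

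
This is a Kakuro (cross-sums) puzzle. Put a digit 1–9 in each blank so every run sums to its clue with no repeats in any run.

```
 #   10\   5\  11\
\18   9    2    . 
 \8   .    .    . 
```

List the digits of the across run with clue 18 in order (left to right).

9 2 7

R1C3 = 18 − 11 = 7 completes the 18 across.
R2C1 = 10 − 9 = 1 completes the 10 down.
R2C2 = 5 − 2 = 3 completes the 5 down.
R2C3 = 8 − 4 = 4 completes the 8 across.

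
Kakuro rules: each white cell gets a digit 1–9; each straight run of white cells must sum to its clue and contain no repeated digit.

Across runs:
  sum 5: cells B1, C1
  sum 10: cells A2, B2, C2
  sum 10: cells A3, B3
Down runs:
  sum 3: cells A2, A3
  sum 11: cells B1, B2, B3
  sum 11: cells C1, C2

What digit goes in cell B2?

2

3 in 2 cells must be {1,2}.
Nothing is forced directly, so branch on A2, whose candidates are 1 or 2. If A2 = 2: that forces A3 = 1, after which B3 would have to be in {9} for the 10 across but in {1,2,3,4,5,6,7,8} for the 11 down — contradiction. So A2 = 1.
A3 = 3 − 1 = 2 completes the 3 down.
B3 = 10 − 2 = 8 completes the 10 across.
B2 = 2: the only remaining digit allowed by both the 10 across and the 11 down.
C2 = 10 − 3 = 7 completes the 10 across.
B1 = 11 − 10 = 1 completes the 11 down.
C1 = 5 − 1 = 4 completes the 5 across.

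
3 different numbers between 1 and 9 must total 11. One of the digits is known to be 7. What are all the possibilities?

{1,3,7}

3 distinct digits from 1–9 sum between 6 and 24.
Keeping only sets containing 7.
Only one set works: {1,3,7}.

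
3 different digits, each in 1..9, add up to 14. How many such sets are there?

8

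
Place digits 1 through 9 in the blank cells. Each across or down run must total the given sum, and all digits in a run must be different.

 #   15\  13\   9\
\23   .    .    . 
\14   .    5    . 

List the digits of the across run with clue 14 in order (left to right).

6 5 3

23 in 3 cells must be {6,8,9}.
R1C2 = 13 − 5 = 8 completes the 13 down.
Given what's placed, R1C3 must be 6 to fit the 23 across and 9 down.
R2C3 = 9 − 6 = 3 completes the 9 down.
R1C1 = 23 − 14 = 9 completes the 23 across.
R2C1 = 14 − 8 = 6 completes the 14 across.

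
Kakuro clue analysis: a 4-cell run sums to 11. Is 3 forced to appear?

The only way to make 11 from 4 distinct digits is {1,2,3,5}, which contains 3.

Yes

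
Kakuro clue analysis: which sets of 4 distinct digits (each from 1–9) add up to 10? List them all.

4 distinct digits from 1–9 sum between 10 and 30.
Only one set works: {1,2,3,4}.

{1,2,3,4}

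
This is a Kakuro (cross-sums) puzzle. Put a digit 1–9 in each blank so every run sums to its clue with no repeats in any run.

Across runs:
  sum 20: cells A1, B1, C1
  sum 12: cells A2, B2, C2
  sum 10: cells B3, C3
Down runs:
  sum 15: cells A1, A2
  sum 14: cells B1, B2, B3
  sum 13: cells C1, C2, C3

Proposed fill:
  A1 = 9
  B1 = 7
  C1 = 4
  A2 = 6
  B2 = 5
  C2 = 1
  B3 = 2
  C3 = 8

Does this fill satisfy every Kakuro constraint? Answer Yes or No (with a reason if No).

Yes

Across: 9+7+4=20; 6+5+1=12; 2+8=10. Down: 9+6=15; 7+5+2=14; 4+1+8=13. No digit repeats within any run.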